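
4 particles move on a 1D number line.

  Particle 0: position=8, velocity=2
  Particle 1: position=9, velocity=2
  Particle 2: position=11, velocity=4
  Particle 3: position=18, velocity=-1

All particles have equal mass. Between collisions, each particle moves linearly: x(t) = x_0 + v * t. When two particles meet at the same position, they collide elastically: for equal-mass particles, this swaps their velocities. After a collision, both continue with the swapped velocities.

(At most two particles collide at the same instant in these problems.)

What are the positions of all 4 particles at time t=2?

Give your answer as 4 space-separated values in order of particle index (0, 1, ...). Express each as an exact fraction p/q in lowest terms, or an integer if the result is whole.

Answer: 12 13 16 19

Derivation:
Collision at t=7/5: particles 2 and 3 swap velocities; positions: p0=54/5 p1=59/5 p2=83/5 p3=83/5; velocities now: v0=2 v1=2 v2=-1 v3=4
Advance to t=2 (no further collisions before then); velocities: v0=2 v1=2 v2=-1 v3=4; positions = 12 13 16 19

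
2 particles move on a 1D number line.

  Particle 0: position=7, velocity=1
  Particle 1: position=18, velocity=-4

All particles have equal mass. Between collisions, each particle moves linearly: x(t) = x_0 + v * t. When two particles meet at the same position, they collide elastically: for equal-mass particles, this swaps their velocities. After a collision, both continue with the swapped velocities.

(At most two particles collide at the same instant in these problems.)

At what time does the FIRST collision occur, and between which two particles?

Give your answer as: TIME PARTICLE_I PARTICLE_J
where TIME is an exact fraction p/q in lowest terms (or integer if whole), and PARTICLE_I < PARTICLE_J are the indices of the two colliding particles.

Pair (0,1): pos 7,18 vel 1,-4 -> gap=11, closing at 5/unit, collide at t=11/5
Earliest collision: t=11/5 between 0 and 1

Answer: 11/5 0 1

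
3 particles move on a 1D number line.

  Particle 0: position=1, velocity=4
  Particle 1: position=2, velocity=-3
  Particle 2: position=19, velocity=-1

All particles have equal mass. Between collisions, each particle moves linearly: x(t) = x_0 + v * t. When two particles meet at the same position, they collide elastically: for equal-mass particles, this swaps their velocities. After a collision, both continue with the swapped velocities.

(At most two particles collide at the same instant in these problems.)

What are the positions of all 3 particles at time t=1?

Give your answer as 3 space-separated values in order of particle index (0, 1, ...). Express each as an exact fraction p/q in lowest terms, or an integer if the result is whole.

Answer: -1 5 18

Derivation:
Collision at t=1/7: particles 0 and 1 swap velocities; positions: p0=11/7 p1=11/7 p2=132/7; velocities now: v0=-3 v1=4 v2=-1
Advance to t=1 (no further collisions before then); velocities: v0=-3 v1=4 v2=-1; positions = -1 5 18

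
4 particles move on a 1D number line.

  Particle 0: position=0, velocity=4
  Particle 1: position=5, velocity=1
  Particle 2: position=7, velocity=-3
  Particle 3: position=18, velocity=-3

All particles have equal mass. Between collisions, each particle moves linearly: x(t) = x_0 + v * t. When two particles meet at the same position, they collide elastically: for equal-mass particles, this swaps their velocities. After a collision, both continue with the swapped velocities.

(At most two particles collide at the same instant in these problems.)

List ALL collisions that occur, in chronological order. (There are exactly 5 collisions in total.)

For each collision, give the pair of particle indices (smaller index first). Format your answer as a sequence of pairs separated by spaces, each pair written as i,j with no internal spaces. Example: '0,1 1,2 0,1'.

Answer: 1,2 0,1 1,2 2,3 1,2

Derivation:
Collision at t=1/2: particles 1 and 2 swap velocities; positions: p0=2 p1=11/2 p2=11/2 p3=33/2; velocities now: v0=4 v1=-3 v2=1 v3=-3
Collision at t=1: particles 0 and 1 swap velocities; positions: p0=4 p1=4 p2=6 p3=15; velocities now: v0=-3 v1=4 v2=1 v3=-3
Collision at t=5/3: particles 1 and 2 swap velocities; positions: p0=2 p1=20/3 p2=20/3 p3=13; velocities now: v0=-3 v1=1 v2=4 v3=-3
Collision at t=18/7: particles 2 and 3 swap velocities; positions: p0=-5/7 p1=53/7 p2=72/7 p3=72/7; velocities now: v0=-3 v1=1 v2=-3 v3=4
Collision at t=13/4: particles 1 and 2 swap velocities; positions: p0=-11/4 p1=33/4 p2=33/4 p3=13; velocities now: v0=-3 v1=-3 v2=1 v3=4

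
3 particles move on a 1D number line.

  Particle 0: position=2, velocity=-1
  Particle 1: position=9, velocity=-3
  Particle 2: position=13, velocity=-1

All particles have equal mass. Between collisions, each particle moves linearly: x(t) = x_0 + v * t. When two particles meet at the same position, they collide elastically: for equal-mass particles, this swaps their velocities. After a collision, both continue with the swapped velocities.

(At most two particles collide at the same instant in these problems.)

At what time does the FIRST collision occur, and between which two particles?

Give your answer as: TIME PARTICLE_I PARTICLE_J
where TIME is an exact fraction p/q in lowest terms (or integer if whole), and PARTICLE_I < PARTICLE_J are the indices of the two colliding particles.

Answer: 7/2 0 1

Derivation:
Pair (0,1): pos 2,9 vel -1,-3 -> gap=7, closing at 2/unit, collide at t=7/2
Pair (1,2): pos 9,13 vel -3,-1 -> not approaching (rel speed -2 <= 0)
Earliest collision: t=7/2 between 0 and 1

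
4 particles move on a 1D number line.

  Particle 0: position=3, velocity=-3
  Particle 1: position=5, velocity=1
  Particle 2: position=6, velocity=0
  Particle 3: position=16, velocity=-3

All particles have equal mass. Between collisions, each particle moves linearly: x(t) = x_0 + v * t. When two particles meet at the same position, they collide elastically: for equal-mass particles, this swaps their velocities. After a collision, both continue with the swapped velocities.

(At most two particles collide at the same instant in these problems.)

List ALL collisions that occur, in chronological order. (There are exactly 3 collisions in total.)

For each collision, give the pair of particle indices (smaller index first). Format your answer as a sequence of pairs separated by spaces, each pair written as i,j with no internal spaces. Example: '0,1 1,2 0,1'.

Answer: 1,2 2,3 1,2

Derivation:
Collision at t=1: particles 1 and 2 swap velocities; positions: p0=0 p1=6 p2=6 p3=13; velocities now: v0=-3 v1=0 v2=1 v3=-3
Collision at t=11/4: particles 2 and 3 swap velocities; positions: p0=-21/4 p1=6 p2=31/4 p3=31/4; velocities now: v0=-3 v1=0 v2=-3 v3=1
Collision at t=10/3: particles 1 and 2 swap velocities; positions: p0=-7 p1=6 p2=6 p3=25/3; velocities now: v0=-3 v1=-3 v2=0 v3=1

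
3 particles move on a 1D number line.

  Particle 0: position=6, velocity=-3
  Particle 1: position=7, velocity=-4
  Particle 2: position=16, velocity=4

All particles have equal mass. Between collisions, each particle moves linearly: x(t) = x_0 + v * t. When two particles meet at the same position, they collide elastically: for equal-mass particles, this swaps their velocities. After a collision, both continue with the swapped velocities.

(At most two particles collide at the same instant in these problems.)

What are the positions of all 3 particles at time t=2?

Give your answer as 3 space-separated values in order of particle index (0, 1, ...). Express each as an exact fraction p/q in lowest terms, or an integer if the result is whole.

Collision at t=1: particles 0 and 1 swap velocities; positions: p0=3 p1=3 p2=20; velocities now: v0=-4 v1=-3 v2=4
Advance to t=2 (no further collisions before then); velocities: v0=-4 v1=-3 v2=4; positions = -1 0 24

Answer: -1 0 24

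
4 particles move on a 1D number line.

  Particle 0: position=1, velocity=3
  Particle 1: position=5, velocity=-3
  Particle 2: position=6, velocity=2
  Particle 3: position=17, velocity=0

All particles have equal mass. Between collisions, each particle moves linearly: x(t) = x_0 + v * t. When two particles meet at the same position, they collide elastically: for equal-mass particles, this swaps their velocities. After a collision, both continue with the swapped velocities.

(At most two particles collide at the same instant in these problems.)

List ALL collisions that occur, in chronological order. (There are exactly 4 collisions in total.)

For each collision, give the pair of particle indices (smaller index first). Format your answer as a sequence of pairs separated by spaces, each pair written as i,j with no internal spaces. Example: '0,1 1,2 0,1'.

Collision at t=2/3: particles 0 and 1 swap velocities; positions: p0=3 p1=3 p2=22/3 p3=17; velocities now: v0=-3 v1=3 v2=2 v3=0
Collision at t=5: particles 1 and 2 swap velocities; positions: p0=-10 p1=16 p2=16 p3=17; velocities now: v0=-3 v1=2 v2=3 v3=0
Collision at t=16/3: particles 2 and 3 swap velocities; positions: p0=-11 p1=50/3 p2=17 p3=17; velocities now: v0=-3 v1=2 v2=0 v3=3
Collision at t=11/2: particles 1 and 2 swap velocities; positions: p0=-23/2 p1=17 p2=17 p3=35/2; velocities now: v0=-3 v1=0 v2=2 v3=3

Answer: 0,1 1,2 2,3 1,2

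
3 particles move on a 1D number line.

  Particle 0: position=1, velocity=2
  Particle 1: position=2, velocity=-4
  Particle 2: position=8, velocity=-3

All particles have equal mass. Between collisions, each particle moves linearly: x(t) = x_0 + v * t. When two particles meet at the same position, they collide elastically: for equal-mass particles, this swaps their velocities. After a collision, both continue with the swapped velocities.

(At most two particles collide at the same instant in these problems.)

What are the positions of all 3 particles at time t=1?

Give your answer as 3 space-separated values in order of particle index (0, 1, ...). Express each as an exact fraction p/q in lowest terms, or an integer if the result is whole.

Answer: -2 3 5

Derivation:
Collision at t=1/6: particles 0 and 1 swap velocities; positions: p0=4/3 p1=4/3 p2=15/2; velocities now: v0=-4 v1=2 v2=-3
Advance to t=1 (no further collisions before then); velocities: v0=-4 v1=2 v2=-3; positions = -2 3 5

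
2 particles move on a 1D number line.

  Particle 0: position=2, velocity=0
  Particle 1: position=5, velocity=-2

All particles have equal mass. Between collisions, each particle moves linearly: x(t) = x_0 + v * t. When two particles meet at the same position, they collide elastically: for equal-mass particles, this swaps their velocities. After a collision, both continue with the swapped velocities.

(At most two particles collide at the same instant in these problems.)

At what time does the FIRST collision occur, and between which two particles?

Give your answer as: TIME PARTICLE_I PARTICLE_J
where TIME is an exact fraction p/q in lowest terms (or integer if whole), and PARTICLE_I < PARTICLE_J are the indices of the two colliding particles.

Answer: 3/2 0 1

Derivation:
Pair (0,1): pos 2,5 vel 0,-2 -> gap=3, closing at 2/unit, collide at t=3/2
Earliest collision: t=3/2 between 0 and 1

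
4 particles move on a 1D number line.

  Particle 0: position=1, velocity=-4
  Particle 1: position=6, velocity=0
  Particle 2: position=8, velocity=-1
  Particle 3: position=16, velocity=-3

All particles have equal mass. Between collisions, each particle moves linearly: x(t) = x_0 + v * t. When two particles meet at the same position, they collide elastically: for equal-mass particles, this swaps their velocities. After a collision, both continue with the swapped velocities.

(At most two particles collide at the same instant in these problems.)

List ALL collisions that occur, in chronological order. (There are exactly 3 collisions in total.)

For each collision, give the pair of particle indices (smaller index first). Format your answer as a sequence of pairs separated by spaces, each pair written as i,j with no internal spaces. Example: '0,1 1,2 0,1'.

Collision at t=2: particles 1 and 2 swap velocities; positions: p0=-7 p1=6 p2=6 p3=10; velocities now: v0=-4 v1=-1 v2=0 v3=-3
Collision at t=10/3: particles 2 and 3 swap velocities; positions: p0=-37/3 p1=14/3 p2=6 p3=6; velocities now: v0=-4 v1=-1 v2=-3 v3=0
Collision at t=4: particles 1 and 2 swap velocities; positions: p0=-15 p1=4 p2=4 p3=6; velocities now: v0=-4 v1=-3 v2=-1 v3=0

Answer: 1,2 2,3 1,2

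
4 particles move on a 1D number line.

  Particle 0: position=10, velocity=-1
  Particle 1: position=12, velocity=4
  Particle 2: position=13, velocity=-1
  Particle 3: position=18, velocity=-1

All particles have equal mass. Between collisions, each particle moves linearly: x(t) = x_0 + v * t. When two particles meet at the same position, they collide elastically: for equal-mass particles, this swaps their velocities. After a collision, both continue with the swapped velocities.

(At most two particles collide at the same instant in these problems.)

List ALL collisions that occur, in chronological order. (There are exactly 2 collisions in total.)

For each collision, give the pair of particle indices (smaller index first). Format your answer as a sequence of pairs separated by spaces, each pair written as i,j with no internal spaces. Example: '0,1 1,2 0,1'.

Answer: 1,2 2,3

Derivation:
Collision at t=1/5: particles 1 and 2 swap velocities; positions: p0=49/5 p1=64/5 p2=64/5 p3=89/5; velocities now: v0=-1 v1=-1 v2=4 v3=-1
Collision at t=6/5: particles 2 and 3 swap velocities; positions: p0=44/5 p1=59/5 p2=84/5 p3=84/5; velocities now: v0=-1 v1=-1 v2=-1 v3=4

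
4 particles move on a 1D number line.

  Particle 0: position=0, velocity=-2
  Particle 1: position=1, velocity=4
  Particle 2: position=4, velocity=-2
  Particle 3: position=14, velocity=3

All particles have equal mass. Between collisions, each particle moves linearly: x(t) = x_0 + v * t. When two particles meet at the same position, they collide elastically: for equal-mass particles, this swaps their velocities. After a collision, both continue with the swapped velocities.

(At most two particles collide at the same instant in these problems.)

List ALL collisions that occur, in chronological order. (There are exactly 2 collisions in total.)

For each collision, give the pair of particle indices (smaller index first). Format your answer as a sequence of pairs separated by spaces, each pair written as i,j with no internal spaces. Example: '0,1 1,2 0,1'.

Collision at t=1/2: particles 1 and 2 swap velocities; positions: p0=-1 p1=3 p2=3 p3=31/2; velocities now: v0=-2 v1=-2 v2=4 v3=3
Collision at t=13: particles 2 and 3 swap velocities; positions: p0=-26 p1=-22 p2=53 p3=53; velocities now: v0=-2 v1=-2 v2=3 v3=4

Answer: 1,2 2,3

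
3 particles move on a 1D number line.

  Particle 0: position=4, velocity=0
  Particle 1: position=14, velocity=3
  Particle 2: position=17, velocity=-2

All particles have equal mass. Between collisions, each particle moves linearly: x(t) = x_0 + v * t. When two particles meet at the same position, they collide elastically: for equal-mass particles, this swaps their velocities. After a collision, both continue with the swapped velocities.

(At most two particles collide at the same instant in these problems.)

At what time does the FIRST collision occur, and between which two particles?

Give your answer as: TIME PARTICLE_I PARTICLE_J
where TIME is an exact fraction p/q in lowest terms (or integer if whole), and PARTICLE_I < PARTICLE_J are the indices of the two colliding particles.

Answer: 3/5 1 2

Derivation:
Pair (0,1): pos 4,14 vel 0,3 -> not approaching (rel speed -3 <= 0)
Pair (1,2): pos 14,17 vel 3,-2 -> gap=3, closing at 5/unit, collide at t=3/5
Earliest collision: t=3/5 between 1 and 2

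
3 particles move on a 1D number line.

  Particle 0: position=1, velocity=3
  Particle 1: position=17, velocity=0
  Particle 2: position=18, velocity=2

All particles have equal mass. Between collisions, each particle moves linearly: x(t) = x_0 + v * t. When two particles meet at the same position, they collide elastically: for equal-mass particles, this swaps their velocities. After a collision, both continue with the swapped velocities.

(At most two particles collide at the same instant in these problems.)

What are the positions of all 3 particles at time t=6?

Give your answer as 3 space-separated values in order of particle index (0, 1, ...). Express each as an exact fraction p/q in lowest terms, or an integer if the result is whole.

Collision at t=16/3: particles 0 and 1 swap velocities; positions: p0=17 p1=17 p2=86/3; velocities now: v0=0 v1=3 v2=2
Advance to t=6 (no further collisions before then); velocities: v0=0 v1=3 v2=2; positions = 17 19 30

Answer: 17 19 30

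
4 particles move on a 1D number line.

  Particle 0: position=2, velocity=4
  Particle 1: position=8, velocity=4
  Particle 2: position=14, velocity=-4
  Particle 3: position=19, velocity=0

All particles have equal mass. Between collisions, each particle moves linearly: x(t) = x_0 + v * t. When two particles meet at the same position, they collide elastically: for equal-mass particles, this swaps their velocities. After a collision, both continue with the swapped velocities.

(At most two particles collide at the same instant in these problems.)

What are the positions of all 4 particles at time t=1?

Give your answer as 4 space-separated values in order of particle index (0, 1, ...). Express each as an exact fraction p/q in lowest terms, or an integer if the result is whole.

Answer: 6 10 12 19

Derivation:
Collision at t=3/4: particles 1 and 2 swap velocities; positions: p0=5 p1=11 p2=11 p3=19; velocities now: v0=4 v1=-4 v2=4 v3=0
Advance to t=1 (no further collisions before then); velocities: v0=4 v1=-4 v2=4 v3=0; positions = 6 10 12 19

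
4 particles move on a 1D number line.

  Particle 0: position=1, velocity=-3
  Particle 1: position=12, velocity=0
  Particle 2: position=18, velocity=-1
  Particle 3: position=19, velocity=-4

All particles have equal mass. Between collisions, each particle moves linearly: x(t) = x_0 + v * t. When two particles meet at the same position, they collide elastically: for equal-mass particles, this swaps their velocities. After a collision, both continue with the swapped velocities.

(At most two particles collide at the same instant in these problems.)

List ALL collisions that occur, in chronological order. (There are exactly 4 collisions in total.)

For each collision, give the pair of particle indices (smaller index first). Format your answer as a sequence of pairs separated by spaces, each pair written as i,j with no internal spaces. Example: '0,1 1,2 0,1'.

Answer: 2,3 1,2 2,3 0,1

Derivation:
Collision at t=1/3: particles 2 and 3 swap velocities; positions: p0=0 p1=12 p2=53/3 p3=53/3; velocities now: v0=-3 v1=0 v2=-4 v3=-1
Collision at t=7/4: particles 1 and 2 swap velocities; positions: p0=-17/4 p1=12 p2=12 p3=65/4; velocities now: v0=-3 v1=-4 v2=0 v3=-1
Collision at t=6: particles 2 and 3 swap velocities; positions: p0=-17 p1=-5 p2=12 p3=12; velocities now: v0=-3 v1=-4 v2=-1 v3=0
Collision at t=18: particles 0 and 1 swap velocities; positions: p0=-53 p1=-53 p2=0 p3=12; velocities now: v0=-4 v1=-3 v2=-1 v3=0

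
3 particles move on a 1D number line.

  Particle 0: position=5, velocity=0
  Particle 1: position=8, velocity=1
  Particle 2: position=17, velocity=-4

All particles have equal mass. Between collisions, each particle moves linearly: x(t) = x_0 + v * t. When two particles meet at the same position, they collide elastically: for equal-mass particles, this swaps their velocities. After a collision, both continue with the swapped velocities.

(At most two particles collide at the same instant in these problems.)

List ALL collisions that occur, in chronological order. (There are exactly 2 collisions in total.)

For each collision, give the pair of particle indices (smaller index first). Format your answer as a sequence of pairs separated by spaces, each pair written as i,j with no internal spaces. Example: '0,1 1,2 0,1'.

Answer: 1,2 0,1

Derivation:
Collision at t=9/5: particles 1 and 2 swap velocities; positions: p0=5 p1=49/5 p2=49/5; velocities now: v0=0 v1=-4 v2=1
Collision at t=3: particles 0 and 1 swap velocities; positions: p0=5 p1=5 p2=11; velocities now: v0=-4 v1=0 v2=1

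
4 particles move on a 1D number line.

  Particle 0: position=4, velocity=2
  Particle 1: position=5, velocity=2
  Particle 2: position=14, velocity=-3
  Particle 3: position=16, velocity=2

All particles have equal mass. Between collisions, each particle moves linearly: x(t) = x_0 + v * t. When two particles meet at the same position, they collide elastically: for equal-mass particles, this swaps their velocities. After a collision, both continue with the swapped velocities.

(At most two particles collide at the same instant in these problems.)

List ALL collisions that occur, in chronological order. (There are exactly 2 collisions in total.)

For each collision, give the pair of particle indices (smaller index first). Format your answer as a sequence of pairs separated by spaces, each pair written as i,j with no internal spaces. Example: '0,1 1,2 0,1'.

Collision at t=9/5: particles 1 and 2 swap velocities; positions: p0=38/5 p1=43/5 p2=43/5 p3=98/5; velocities now: v0=2 v1=-3 v2=2 v3=2
Collision at t=2: particles 0 and 1 swap velocities; positions: p0=8 p1=8 p2=9 p3=20; velocities now: v0=-3 v1=2 v2=2 v3=2

Answer: 1,2 0,1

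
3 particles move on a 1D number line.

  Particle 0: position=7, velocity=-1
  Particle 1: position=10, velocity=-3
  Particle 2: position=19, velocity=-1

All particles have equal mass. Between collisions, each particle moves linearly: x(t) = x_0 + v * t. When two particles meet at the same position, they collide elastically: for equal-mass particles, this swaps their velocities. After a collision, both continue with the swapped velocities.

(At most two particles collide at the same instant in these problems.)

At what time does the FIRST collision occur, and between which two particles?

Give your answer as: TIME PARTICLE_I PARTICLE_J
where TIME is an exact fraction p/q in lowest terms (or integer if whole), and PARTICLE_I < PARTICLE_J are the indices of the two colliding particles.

Answer: 3/2 0 1

Derivation:
Pair (0,1): pos 7,10 vel -1,-3 -> gap=3, closing at 2/unit, collide at t=3/2
Pair (1,2): pos 10,19 vel -3,-1 -> not approaching (rel speed -2 <= 0)
Earliest collision: t=3/2 between 0 and 1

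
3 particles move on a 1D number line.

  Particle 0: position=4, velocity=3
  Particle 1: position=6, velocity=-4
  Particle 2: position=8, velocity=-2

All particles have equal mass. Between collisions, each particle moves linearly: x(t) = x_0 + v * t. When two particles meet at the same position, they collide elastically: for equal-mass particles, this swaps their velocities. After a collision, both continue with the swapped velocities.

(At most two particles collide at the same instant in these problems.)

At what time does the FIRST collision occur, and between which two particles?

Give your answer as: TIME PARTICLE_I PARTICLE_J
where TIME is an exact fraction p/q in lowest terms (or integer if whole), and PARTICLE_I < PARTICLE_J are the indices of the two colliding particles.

Pair (0,1): pos 4,6 vel 3,-4 -> gap=2, closing at 7/unit, collide at t=2/7
Pair (1,2): pos 6,8 vel -4,-2 -> not approaching (rel speed -2 <= 0)
Earliest collision: t=2/7 between 0 and 1

Answer: 2/7 0 1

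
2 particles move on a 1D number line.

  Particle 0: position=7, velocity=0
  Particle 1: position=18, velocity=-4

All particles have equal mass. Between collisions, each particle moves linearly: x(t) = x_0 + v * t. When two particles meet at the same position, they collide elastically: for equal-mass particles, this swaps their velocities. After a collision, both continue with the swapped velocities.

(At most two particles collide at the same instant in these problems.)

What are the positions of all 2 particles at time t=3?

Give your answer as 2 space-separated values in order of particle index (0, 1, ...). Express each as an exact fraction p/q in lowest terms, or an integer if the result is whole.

Answer: 6 7

Derivation:
Collision at t=11/4: particles 0 and 1 swap velocities; positions: p0=7 p1=7; velocities now: v0=-4 v1=0
Advance to t=3 (no further collisions before then); velocities: v0=-4 v1=0; positions = 6 7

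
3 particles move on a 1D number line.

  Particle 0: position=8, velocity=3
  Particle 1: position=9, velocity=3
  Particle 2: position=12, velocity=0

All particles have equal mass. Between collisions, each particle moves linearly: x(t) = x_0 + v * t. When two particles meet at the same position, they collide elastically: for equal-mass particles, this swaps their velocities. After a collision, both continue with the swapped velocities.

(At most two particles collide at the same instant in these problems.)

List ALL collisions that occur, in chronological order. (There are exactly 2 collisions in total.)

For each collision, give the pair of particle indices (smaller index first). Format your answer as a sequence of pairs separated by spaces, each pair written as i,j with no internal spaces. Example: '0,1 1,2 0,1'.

Collision at t=1: particles 1 and 2 swap velocities; positions: p0=11 p1=12 p2=12; velocities now: v0=3 v1=0 v2=3
Collision at t=4/3: particles 0 and 1 swap velocities; positions: p0=12 p1=12 p2=13; velocities now: v0=0 v1=3 v2=3

Answer: 1,2 0,1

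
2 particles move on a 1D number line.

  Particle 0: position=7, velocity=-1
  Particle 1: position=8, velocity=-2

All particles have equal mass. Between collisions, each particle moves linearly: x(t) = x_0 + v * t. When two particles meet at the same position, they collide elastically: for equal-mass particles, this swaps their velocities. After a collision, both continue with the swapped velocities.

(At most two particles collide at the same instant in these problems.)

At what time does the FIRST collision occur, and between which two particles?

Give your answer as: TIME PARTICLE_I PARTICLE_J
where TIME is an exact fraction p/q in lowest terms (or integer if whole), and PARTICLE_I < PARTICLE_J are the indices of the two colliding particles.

Answer: 1 0 1

Derivation:
Pair (0,1): pos 7,8 vel -1,-2 -> gap=1, closing at 1/unit, collide at t=1
Earliest collision: t=1 between 0 and 1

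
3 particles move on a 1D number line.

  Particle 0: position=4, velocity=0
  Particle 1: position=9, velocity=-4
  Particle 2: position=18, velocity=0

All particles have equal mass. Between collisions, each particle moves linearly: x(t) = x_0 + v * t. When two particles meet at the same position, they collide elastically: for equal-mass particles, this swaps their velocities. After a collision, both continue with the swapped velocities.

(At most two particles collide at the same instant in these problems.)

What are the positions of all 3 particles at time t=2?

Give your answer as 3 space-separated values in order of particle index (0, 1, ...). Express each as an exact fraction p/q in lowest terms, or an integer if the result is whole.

Answer: 1 4 18

Derivation:
Collision at t=5/4: particles 0 and 1 swap velocities; positions: p0=4 p1=4 p2=18; velocities now: v0=-4 v1=0 v2=0
Advance to t=2 (no further collisions before then); velocities: v0=-4 v1=0 v2=0; positions = 1 4 18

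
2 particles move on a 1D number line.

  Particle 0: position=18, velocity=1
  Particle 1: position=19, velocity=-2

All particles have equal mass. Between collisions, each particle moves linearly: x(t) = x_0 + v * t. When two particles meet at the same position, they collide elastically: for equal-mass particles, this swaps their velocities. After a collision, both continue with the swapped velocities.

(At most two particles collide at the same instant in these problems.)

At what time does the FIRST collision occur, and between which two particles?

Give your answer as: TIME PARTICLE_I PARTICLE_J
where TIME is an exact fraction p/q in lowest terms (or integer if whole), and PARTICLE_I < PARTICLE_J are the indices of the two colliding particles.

Answer: 1/3 0 1

Derivation:
Pair (0,1): pos 18,19 vel 1,-2 -> gap=1, closing at 3/unit, collide at t=1/3
Earliest collision: t=1/3 between 0 and 1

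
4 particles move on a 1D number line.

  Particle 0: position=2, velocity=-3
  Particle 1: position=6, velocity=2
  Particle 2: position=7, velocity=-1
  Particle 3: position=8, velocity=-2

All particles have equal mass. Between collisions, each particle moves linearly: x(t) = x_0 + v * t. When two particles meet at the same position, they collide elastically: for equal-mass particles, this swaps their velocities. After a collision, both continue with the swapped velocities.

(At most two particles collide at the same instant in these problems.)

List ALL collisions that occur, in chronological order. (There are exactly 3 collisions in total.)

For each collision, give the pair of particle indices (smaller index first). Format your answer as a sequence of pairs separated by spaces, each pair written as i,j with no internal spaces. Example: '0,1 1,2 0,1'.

Collision at t=1/3: particles 1 and 2 swap velocities; positions: p0=1 p1=20/3 p2=20/3 p3=22/3; velocities now: v0=-3 v1=-1 v2=2 v3=-2
Collision at t=1/2: particles 2 and 3 swap velocities; positions: p0=1/2 p1=13/2 p2=7 p3=7; velocities now: v0=-3 v1=-1 v2=-2 v3=2
Collision at t=1: particles 1 and 2 swap velocities; positions: p0=-1 p1=6 p2=6 p3=8; velocities now: v0=-3 v1=-2 v2=-1 v3=2

Answer: 1,2 2,3 1,2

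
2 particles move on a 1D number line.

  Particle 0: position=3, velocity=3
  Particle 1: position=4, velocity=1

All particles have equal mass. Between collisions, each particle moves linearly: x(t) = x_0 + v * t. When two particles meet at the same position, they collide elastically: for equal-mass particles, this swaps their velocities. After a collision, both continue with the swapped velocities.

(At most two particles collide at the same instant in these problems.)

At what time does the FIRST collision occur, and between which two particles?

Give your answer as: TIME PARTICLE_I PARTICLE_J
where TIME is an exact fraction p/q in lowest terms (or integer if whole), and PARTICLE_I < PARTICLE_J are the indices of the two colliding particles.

Pair (0,1): pos 3,4 vel 3,1 -> gap=1, closing at 2/unit, collide at t=1/2
Earliest collision: t=1/2 between 0 and 1

Answer: 1/2 0 1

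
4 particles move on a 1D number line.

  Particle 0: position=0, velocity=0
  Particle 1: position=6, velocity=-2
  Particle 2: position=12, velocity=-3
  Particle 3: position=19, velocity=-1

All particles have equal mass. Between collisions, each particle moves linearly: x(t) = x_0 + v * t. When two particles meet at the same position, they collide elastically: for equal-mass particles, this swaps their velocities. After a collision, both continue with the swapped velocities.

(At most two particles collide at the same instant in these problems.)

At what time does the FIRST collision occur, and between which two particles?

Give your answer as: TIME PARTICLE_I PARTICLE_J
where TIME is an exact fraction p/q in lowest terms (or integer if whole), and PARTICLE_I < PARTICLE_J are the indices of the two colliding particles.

Answer: 3 0 1

Derivation:
Pair (0,1): pos 0,6 vel 0,-2 -> gap=6, closing at 2/unit, collide at t=3
Pair (1,2): pos 6,12 vel -2,-3 -> gap=6, closing at 1/unit, collide at t=6
Pair (2,3): pos 12,19 vel -3,-1 -> not approaching (rel speed -2 <= 0)
Earliest collision: t=3 between 0 and 1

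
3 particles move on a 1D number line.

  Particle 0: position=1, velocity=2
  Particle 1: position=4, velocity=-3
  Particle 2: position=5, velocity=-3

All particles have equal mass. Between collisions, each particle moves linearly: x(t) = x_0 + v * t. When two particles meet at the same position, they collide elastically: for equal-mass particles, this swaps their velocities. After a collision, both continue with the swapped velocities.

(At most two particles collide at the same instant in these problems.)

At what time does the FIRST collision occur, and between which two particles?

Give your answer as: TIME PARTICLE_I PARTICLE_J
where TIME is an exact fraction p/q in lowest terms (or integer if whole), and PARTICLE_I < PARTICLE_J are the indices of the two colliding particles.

Pair (0,1): pos 1,4 vel 2,-3 -> gap=3, closing at 5/unit, collide at t=3/5
Pair (1,2): pos 4,5 vel -3,-3 -> not approaching (rel speed 0 <= 0)
Earliest collision: t=3/5 between 0 and 1

Answer: 3/5 0 1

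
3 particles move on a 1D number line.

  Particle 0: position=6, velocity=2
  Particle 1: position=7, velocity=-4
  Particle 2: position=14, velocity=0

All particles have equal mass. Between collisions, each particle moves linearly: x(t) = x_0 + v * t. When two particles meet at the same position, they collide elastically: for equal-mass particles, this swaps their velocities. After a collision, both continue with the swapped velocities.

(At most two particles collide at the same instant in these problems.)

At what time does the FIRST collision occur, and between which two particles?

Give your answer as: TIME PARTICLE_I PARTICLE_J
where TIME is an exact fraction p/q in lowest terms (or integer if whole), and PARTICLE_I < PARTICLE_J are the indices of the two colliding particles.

Pair (0,1): pos 6,7 vel 2,-4 -> gap=1, closing at 6/unit, collide at t=1/6
Pair (1,2): pos 7,14 vel -4,0 -> not approaching (rel speed -4 <= 0)
Earliest collision: t=1/6 between 0 and 1

Answer: 1/6 0 1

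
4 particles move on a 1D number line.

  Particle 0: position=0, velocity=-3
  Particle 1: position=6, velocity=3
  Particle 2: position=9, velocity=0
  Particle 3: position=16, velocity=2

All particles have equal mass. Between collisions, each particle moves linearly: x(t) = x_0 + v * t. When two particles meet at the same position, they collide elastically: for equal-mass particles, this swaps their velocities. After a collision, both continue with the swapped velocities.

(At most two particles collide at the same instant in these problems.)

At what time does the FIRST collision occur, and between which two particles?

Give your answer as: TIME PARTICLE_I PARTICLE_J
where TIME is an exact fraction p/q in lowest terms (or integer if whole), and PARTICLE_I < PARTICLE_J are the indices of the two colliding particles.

Answer: 1 1 2

Derivation:
Pair (0,1): pos 0,6 vel -3,3 -> not approaching (rel speed -6 <= 0)
Pair (1,2): pos 6,9 vel 3,0 -> gap=3, closing at 3/unit, collide at t=1
Pair (2,3): pos 9,16 vel 0,2 -> not approaching (rel speed -2 <= 0)
Earliest collision: t=1 between 1 and 2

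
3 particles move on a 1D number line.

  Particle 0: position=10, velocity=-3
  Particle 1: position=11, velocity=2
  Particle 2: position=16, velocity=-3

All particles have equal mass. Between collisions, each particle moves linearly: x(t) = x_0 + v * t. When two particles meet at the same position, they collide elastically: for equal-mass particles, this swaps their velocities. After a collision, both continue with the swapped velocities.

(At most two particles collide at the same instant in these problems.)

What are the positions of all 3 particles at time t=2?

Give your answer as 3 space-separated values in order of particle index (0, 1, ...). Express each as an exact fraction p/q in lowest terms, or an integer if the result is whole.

Collision at t=1: particles 1 and 2 swap velocities; positions: p0=7 p1=13 p2=13; velocities now: v0=-3 v1=-3 v2=2
Advance to t=2 (no further collisions before then); velocities: v0=-3 v1=-3 v2=2; positions = 4 10 15

Answer: 4 10 15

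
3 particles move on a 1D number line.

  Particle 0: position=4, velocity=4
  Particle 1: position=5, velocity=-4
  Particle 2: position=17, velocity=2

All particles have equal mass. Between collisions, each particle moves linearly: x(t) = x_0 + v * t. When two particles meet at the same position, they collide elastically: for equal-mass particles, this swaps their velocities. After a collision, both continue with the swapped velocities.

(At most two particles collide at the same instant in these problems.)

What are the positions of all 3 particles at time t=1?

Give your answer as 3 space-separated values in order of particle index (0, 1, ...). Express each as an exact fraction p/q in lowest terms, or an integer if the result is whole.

Collision at t=1/8: particles 0 and 1 swap velocities; positions: p0=9/2 p1=9/2 p2=69/4; velocities now: v0=-4 v1=4 v2=2
Advance to t=1 (no further collisions before then); velocities: v0=-4 v1=4 v2=2; positions = 1 8 19

Answer: 1 8 19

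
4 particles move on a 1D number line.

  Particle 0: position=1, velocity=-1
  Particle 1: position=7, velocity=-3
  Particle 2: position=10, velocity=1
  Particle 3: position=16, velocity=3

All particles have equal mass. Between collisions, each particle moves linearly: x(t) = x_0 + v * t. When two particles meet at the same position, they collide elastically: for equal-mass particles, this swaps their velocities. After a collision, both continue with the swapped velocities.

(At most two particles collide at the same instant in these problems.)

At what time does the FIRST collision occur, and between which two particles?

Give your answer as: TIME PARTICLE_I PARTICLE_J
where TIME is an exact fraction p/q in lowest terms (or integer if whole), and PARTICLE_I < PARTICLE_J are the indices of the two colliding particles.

Answer: 3 0 1

Derivation:
Pair (0,1): pos 1,7 vel -1,-3 -> gap=6, closing at 2/unit, collide at t=3
Pair (1,2): pos 7,10 vel -3,1 -> not approaching (rel speed -4 <= 0)
Pair (2,3): pos 10,16 vel 1,3 -> not approaching (rel speed -2 <= 0)
Earliest collision: t=3 between 0 and 1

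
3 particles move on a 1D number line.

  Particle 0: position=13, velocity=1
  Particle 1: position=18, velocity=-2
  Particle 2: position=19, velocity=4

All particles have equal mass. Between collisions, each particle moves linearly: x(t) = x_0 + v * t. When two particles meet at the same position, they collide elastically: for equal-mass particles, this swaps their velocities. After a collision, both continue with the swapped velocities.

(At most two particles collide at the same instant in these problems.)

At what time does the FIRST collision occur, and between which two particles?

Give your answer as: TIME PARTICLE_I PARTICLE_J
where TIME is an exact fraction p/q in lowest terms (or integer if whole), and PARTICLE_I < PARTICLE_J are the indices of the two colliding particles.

Pair (0,1): pos 13,18 vel 1,-2 -> gap=5, closing at 3/unit, collide at t=5/3
Pair (1,2): pos 18,19 vel -2,4 -> not approaching (rel speed -6 <= 0)
Earliest collision: t=5/3 between 0 and 1

Answer: 5/3 0 1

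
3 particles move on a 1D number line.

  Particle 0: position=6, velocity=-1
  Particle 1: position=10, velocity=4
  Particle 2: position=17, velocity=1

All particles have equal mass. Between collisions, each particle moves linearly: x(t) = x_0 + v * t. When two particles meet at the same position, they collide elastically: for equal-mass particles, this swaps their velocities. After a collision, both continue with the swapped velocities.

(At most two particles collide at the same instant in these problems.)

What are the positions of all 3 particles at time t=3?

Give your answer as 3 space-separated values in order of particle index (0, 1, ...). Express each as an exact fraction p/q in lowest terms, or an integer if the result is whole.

Answer: 3 20 22

Derivation:
Collision at t=7/3: particles 1 and 2 swap velocities; positions: p0=11/3 p1=58/3 p2=58/3; velocities now: v0=-1 v1=1 v2=4
Advance to t=3 (no further collisions before then); velocities: v0=-1 v1=1 v2=4; positions = 3 20 22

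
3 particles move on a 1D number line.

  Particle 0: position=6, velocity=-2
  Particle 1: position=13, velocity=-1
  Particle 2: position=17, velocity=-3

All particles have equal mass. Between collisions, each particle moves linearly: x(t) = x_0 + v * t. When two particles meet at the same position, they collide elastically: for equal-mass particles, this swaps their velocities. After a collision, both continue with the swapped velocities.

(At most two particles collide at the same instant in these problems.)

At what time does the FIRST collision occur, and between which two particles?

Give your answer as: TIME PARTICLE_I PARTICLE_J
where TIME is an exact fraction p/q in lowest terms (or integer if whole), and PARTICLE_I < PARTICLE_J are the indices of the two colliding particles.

Answer: 2 1 2

Derivation:
Pair (0,1): pos 6,13 vel -2,-1 -> not approaching (rel speed -1 <= 0)
Pair (1,2): pos 13,17 vel -1,-3 -> gap=4, closing at 2/unit, collide at t=2
Earliest collision: t=2 between 1 and 2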